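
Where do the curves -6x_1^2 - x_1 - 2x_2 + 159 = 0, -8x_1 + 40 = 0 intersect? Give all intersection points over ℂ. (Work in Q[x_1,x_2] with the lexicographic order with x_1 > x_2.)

{(5, 2)}

Compute a lex Gröbner basis by Buchberger's algorithm.
f_1 = -6x_1^2 - x_1 - 2x_2 + 159, LT = x_1^2.
f_2 = -8x_1 + 40, LT = x_1.

S(f_1,f_2): lcm = x_1^2. S = 31/6x_1 + 1/3x_2 - 53/2.
  leading term x_1: subtract (-31/48)·f_2 from 31/6x_1 + 1/3x_2 - 53/2 → 1/3x_2 - 2/3
  leading term x_2: no divisor's leading term divides it; move 1/3x_2 to the remainder.
  leading term 1: no divisor's leading term divides it; move -2/3 to the remainder.
  remainder 1/3x_2 - 2/3 ≠ 0; add h_3 = 1/3x_2 - 2/3 to the basis.

The other S-polynomials (S(f_1,h_3), S(f_2,h_3)) all reduce to 0 modulo the current basis, so we have a Gröbner basis.
Inter-reduce: drop elements whose leading term is divisible by another's, tail-reduce, and make monic.
Reduced Gröbner basis: {x_1 - 5, x_2 - 2}.

Elimination: the polynomial x_2 - 2 lies in the elimination ideal for x_2, so x_2 ∈ {2}. For each such x_2, the remaining basis elements (now univariate) give the rest of the solution.
  x_2 = 2: the earlier basis element becomes x_1 - 5 = 0, giving x_1 = 5 — point (5, 2).
Substituting each solution back into the original system confirms all equations vanish.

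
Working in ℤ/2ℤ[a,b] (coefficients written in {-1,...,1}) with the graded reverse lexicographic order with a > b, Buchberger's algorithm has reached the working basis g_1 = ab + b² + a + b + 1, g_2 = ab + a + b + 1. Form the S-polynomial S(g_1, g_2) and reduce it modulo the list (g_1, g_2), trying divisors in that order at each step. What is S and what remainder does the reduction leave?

lcm(LM(g_1), LM(g_2)) = ab.
S = (lcm/LT(g_1))·g_1 − (lcm/LT(g_2))·g_2 = b².
Reduce S modulo (g_1, g_2) in that order:
  leading term b²: no divisor's leading term divides it; move b² to the remainder.
The remainder b² is nonzero, so it would be added as the next basis element.
This is the inner loop of Buchberger's algorithm — each nonzero remainder becomes a new basis element.

S(g_1, g_2) = b²; remainder on division = b².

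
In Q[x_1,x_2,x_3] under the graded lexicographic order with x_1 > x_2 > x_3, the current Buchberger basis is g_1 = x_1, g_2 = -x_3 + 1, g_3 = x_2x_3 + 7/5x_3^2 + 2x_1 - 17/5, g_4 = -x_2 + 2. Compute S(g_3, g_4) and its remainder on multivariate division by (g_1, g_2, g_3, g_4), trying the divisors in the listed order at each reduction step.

lcm(LM(g_3), LM(g_4)) = x_2x_3.
S = (lcm/LT(g_3))·g_3 − (lcm/LT(g_4))·g_4 = 7/5x_3^2 + 2x_1 + 2x_3 - 17/5.
Reduce S modulo (g_1, g_2, g_3, g_4) in that order:
  leading term x_3^2: subtract (-7/5x_3)·g_2 from 7/5x_3^2 + 2x_1 + 2x_3 - 17/5 → 2x_1 + 17/5x_3 - 17/5
  leading term x_1: subtract (2)·g_1 from 2x_1 + 17/5x_3 - 17/5 → 17/5x_3 - 17/5
  leading term x_3: subtract (-17/5)·g_2 from 17/5x_3 - 17/5 → 0
The remainder is 0, so this S-polynomial contributes no new basis element.

S(g_3, g_4) = 7/5x_3^2 + 2x_1 + 2x_3 - 17/5; remainder on division = 0.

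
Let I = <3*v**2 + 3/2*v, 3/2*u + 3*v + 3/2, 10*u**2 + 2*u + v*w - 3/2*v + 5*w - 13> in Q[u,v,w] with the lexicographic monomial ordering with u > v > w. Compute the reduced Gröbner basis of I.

G = {u - 18/31*w + 49/31, v + 9/31*w - 9/31, w**2 - 67/18*w + 49/18}

f_1 = 3*v**2 + 3/2*v, LT = v**2.
f_2 = 3/2*u + 3*v + 3/2, LT = u.
f_3 = 10*u**2 + 2*u + v*w - 3/2*v + 5*w - 13, LT = u**2.

S(f_1,f_2): leading monomials are coprime, so the S-polynomial reduces to 0 (Buchberger's first criterion).
S(f_1,f_3): leading monomials are coprime, so the S-polynomial reduces to 0 (Buchberger's first criterion).
S(f_2,f_3): lcm = u**2. S = 2*u*v + 4/5*u - 1/10*v*w + 3/20*v - 1/2*w + 13/10.
  leading term u*v: subtract (4/3*v)·f_2 from 2*u*v + 4/5*u - 1/10*v*w + 3/20*v - 1/2*w + 13/10 → 4/5*u - 4*v**2 - 1/10*v*w - 37/20*v - 1/2*w + 13/10
  leading term u: subtract (8/15)·f_2 from 4/5*u - 4*v**2 - 1/10*v*w - 37/20*v - 1/2*w + 13/10 → -4*v**2 - 1/10*v*w - 69/20*v - 1/2*w + 1/2
  leading term v**2: subtract (-4/3)·f_1 from -4*v**2 - 1/10*v*w - 69/20*v - 1/2*w + 1/2 → -1/10*v*w - 29/20*v - 1/2*w + 1/2
  leading term v*w: no divisor's leading term divides it; move -1/10*v*w to the remainder.
  leading term v: no divisor's leading term divides it; move -29/20*v to the remainder.
  leading term w: no divisor's leading term divides it; move -1/2*w to the remainder.
  leading term 1: no divisor's leading term divides it; move 1/2 to the remainder.
  remainder -1/10*v*w - 29/20*v - 1/2*w + 1/2 ≠ 0; add g_4 = -1/10*v*w - 29/20*v - 1/2*w + 1/2 to the basis.

S(f_1,g_4): lcm = v**2*w. S = -29/2*v**2 - 9/2*v*w + 5*v.
  leading term v**2: subtract (-29/6)·f_1 from -29/2*v**2 - 9/2*v*w + 5*v → -9/2*v*w + 49/4*v
  leading term v*w: subtract (45)·g_4 from -9/2*v*w + 49/4*v → 155/2*v + 45/2*w - 45/2
  leading term v: no divisor's leading term divides it; move 155/2*v to the remainder.
  leading term w: no divisor's leading term divides it; move 45/2*w to the remainder.
  leading term 1: no divisor's leading term divides it; move -45/2 to the remainder.
  remainder 155/2*v + 45/2*w - 45/2 ≠ 0; add g_5 = 155/2*v + 45/2*w - 45/2 to the basis.

S(f_2,g_4): leading monomials are coprime, so the S-polynomial reduces to 0 (Buchberger's first criterion).
S(f_3,g_4): leading monomials are coprime, so the S-polynomial reduces to 0 (Buchberger's first criterion).
S(f_1,g_5): lcm = v**2. S = -9/31*v*w + 49/62*v.
  leading term v*w: subtract (90/31)·g_4 from -9/31*v*w + 49/62*v → 5*v + 45/31*w - 45/31
  leading term v: subtract (2/31)·g_5 from 5*v + 45/31*w - 45/31 → 0
  remainder 0.

S(f_2,g_5): leading monomials are coprime, so the S-polynomial reduces to 0 (Buchberger's first criterion).
S(f_3,g_5): leading monomials are coprime, so the S-polynomial reduces to 0 (Buchberger's first criterion).
S(g_4,g_5): lcm = v*w. S = 29/2*v - 9/31*w**2 + 164/31*w - 5.
  leading term v: subtract (29/155)·g_5 from 29/2*v - 9/31*w**2 + 164/31*w - 5 → -9/31*w**2 + 67/62*w - 49/62
  leading term w**2: no divisor's leading term divides it; move -9/31*w**2 to the remainder.
  leading term w: no divisor's leading term divides it; move 67/62*w to the remainder.
  leading term 1: no divisor's leading term divides it; move -49/62 to the remainder.
  remainder -9/31*w**2 + 67/62*w - 49/62 ≠ 0; add g_6 = -9/31*w**2 + 67/62*w - 49/62 to the basis.

S(f_1,g_6): leading monomials are coprime, so the S-polynomial reduces to 0 (Buchberger's first criterion).
S(f_2,g_6): leading monomials are coprime, so the S-polynomial reduces to 0 (Buchberger's first criterion).
S(f_3,g_6): leading monomials are coprime, so the S-polynomial reduces to 0 (Buchberger's first criterion).
S(g_4,g_6): lcm = v*w**2. S = 164/9*v*w - 49/18*v + 5*w**2 - 5*w.
  leading term v*w: subtract (-1640/9)·g_4 from 164/9*v*w - 49/18*v + 5*w**2 - 5*w → -4805/18*v + 5*w**2 - 865/9*w + 820/9
  leading term v: subtract (-31/9)·g_5 from -4805/18*v + 5*w**2 - 865/9*w + 820/9 → 5*w**2 - 335/18*w + 245/18
  leading term w**2: subtract (-155/9)·g_6 from 5*w**2 - 335/18*w + 245/18 → 0
  remainder 0.

S(g_5,g_6): leading monomials are coprime, so the S-polynomial reduces to 0 (Buchberger's first criterion).
Every S-polynomial of the final basis reduces to 0, so we have a Gröbner basis.
Inter-reduce: drop elements whose leading term is divisible by another's, tail-reduce, and make monic.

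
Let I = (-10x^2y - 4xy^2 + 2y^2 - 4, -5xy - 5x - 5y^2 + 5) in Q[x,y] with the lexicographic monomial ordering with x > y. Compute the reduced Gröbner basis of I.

f_1 = -10x^2y - 4xy^2 + 2y^2 - 4, LT = x^2y.
f_2 = -5xy - 5x - 5y^2 + 5, LT = xy.

S(f_1,f_2): lcm = x^2y. S = -x^2 - 3/5xy^2 + x - 1/5y^2 + 2/5.
  reduce S modulo (f_1, f_2):
  remainder -x^2 + 2/5x + 3/5y^3 - 4/5y^2 - 3/5y + 1 ≠ 0; add g_3 = -x^2 + 2/5x + 3/5y^3 - 4/5y^2 - 3/5y + 1 to the basis.

S(f_1,g_3): lcm = x^2y. S = 2/5xy^2 + 2/5xy + 3/5y^4 - 4/5y^3 - 4/5y^2 + y + 2/5.
  reduce S modulo (f_1, f_2, g_3):
  remainder 3/5y^4 - 6/5y^3 - 4/5y^2 + 7/5y + 2/5 ≠ 0; add g_4 = 3/5y^4 - 6/5y^3 - 4/5y^2 + 7/5y + 2/5 to the basis.

The other S-polynomials (S(f_2,g_3), S(f_1,g_4), S(f_2,g_4), S(g_3,g_4)) all reduce to 0 modulo the current basis, so we have a Gröbner basis.
Inter-reduce: drop elements whose leading term is divisible by another's, tail-reduce, and make monic.

G = {x^2 - 2/5x - 3/5y^3 + 4/5y^2 + 3/5y - 1, xy + x + y^2 - 1, y^4 - 2y^3 - 4/3y^2 + 7/3y + 2/3}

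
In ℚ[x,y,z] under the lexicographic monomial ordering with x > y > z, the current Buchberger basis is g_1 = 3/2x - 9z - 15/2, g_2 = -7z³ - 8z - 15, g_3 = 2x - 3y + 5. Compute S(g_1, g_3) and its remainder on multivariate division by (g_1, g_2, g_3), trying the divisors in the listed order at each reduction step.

S(g_1, g_3) = 3/2y - 6z - 15/2; remainder on division = 3/2y - 6z - 15/2.

lcm(LM(g_1), LM(g_3)) = x.
S = (lcm/LT(g_1))·g_1 − (lcm/LT(g_3))·g_3 = 3/2y - 6z - 15/2.
Reduce S modulo (g_1, g_2, g_3) in that order:
  leading term y: no divisor's leading term divides it; move 3/2y to the remainder.
  leading term z: no divisor's leading term divides it; move -6z to the remainder.
  leading term 1: no divisor's leading term divides it; move -15/2 to the remainder.
The remainder 3/2y - 6z - 15/2 is nonzero, so it would be added as the next basis element.
This is the inner loop of Buchberger's algorithm — each nonzero remainder becomes a new basis element.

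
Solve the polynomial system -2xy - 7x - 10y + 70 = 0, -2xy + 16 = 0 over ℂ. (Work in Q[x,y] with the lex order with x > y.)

Compute a lex Gröbner basis by Buchberger's algorithm.
f_1 = -2xy - 7x - 10y + 70, LT = xy.
f_2 = -2xy + 16, LT = xy.

S(f_1,f_2): lcm = xy. S = 7/2x + 5y - 27.
  leading term x: no divisor's leading term divides it; move 7/2x to the remainder.
  leading term y: no divisor's leading term divides it; move 5y to the remainder.
  leading term 1: no divisor's leading term divides it; move -27 to the remainder.
  remainder 7/2x + 5y - 27 ≠ 0; add h_3 = 7/2x + 5y - 27 to the basis.

S(f_1,h_3): lcm = xy. S = 7/2x - 10/7y^2 + 89/7y - 35.
  leading term x: subtract (1)·h_3 from 7/2x - 10/7y^2 + 89/7y - 35 → -10/7y^2 + 54/7y - 8
  leading term y^2: no divisor's leading term divides it; move -10/7y^2 to the remainder.
  leading term y: no divisor's leading term divides it; move 54/7y to the remainder.
  leading term 1: no divisor's leading term divides it; move -8 to the remainder.
  remainder -10/7y^2 + 54/7y - 8 ≠ 0; add h_4 = -10/7y^2 + 54/7y - 8 to the basis.

The other S-polynomials (S(f_2,h_3), S(f_1,h_4), S(f_2,h_4), S(h_3,h_4)) all reduce to 0 modulo the current basis, so we have a Gröbner basis.
Inter-reduce: drop elements whose leading term is divisible by another's, tail-reduce, and make monic.
Reduced Gröbner basis: {x + 10/7y - 54/7, y^2 - 27/5y + 28/5}.

Since the basis is lex-ordered, y^2 - 27/5y + 28/5 is univariate in y. Its roots are {7/5, 4}. Back-substituting each root into the other basis elements fixes the other coordinates.
  y = 7/5: the earlier basis element becomes x - 40/7 = 0, giving x = 40/7 — point (40/7, 7/5).
  y = 4: the earlier basis element becomes x - 2 = 0, giving x = 2 — point (2, 4).

{(40/7, 7/5), (2, 4)}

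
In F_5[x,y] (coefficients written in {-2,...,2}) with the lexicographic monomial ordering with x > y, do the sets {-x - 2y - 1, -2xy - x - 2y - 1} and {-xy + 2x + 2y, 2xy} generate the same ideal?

No, the ideals differ.

Since reduced Gröbner bases are canonical representatives of ideals under a given ordering, it suffices to compute and compare them.
Buchberger on the first generating set:
f_1 = -x - 2y - 1, LT = x.
f_2 = -2xy - x - 2y - 1, LT = xy.

S(f_1,f_2): lcm = xy. S = 2x + 2y^{2} + 2.
  leading term x: subtract (-2)·f_1 from 2x + 2y^{2} + 2 → 2y^{2} + y
  leading term y^{2}: no divisor's leading term divides it; move 2y^{2} to the remainder.
  leading term y: no divisor's leading term divides it; move y to the remainder.
  remainder 2y^{2} + y ≠ 0; add g_3 = 2y^{2} + y to the basis.

The other S-polynomials (S(f_1,g_3), S(f_2,g_3)) all reduce to 0 modulo the current basis, so we have a Gröbner basis.
Inter-reduce: drop elements whose leading term is divisible by another's, tail-reduce, and make monic.
Reduced Gröbner basis: {x + 2y + 1, y^{2} - 2y}.

Buchberger on the second generating set:
h_1 = -xy + 2x + 2y, LT = xy.
h_2 = 2xy, LT = xy.

S(h_1,h_2): lcm = xy. S = -2x - 2y.
  leading term x: no divisor's leading term divides it; move -2x to the remainder.
  leading term y: no divisor's leading term divides it; move -2y to the remainder.
  remainder -2x - 2y ≠ 0; add k_3 = -2x - 2y to the basis.

S(h_1,k_3): lcm = xy. S = -2x - y^{2} - 2y.
  leading term x: subtract (1)·k_3 from -2x - y^{2} - 2y → -y^{2}
  leading term y^{2}: no divisor's leading term divides it; move -y^{2} to the remainder.
  remainder -y^{2} ≠ 0; add k_4 = -y^{2} to the basis.

The other S-polynomials (S(h_2,k_3), S(h_1,k_4), S(h_2,k_4), S(k_3,k_4)) all reduce to 0 modulo the current basis, so we have a Gröbner basis.
Inter-reduce: drop elements whose leading term is divisible by another's, tail-reduce, and make monic.
Reduced Gröbner basis: {x + y, y^{2}}.

Since the reduced bases disagree, the two ideals are not the same.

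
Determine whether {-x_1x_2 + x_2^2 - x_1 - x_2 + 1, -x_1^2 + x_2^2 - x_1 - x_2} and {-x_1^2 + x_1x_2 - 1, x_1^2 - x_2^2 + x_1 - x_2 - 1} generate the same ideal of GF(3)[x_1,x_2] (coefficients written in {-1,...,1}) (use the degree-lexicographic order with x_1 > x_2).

No, the ideals differ.

Two ideals are equal iff their reduced Gröbner bases coincide (the reduced basis is unique for a fixed ordering).
Buchberger on the first generating set:
f_1 = -x_1x_2 + x_2^2 - x_1 - x_2 + 1, LT = x_1x_2.
f_2 = -x_1^2 + x_2^2 - x_1 - x_2, LT = x_1^2.

S(f_1,f_2): lcm = x_1^2x_2. S = -x_1x_2^2 + x_2^3 + x_1^2 - x_2^2 - x_1.
  leading term x_1x_2^2: subtract (x_2)·f_1 from -x_1x_2^2 + x_2^3 + x_1^2 - x_2^2 - x_1 → x_1^2 + x_1x_2 - x_1 - x_2
  leading term x_1^2: subtract (-1)·f_2 from x_1^2 + x_1x_2 - x_1 - x_2 → x_1x_2 + x_2^2 + x_1 + x_2
  leading term x_1x_2: subtract (-1)·f_1 from x_1x_2 + x_2^2 + x_1 + x_2 → -x_2^2 + 1
  leading term x_2^2: no divisor's leading term divides it; move -x_2^2 to the remainder.
  leading term 1: no divisor's leading term divides it; move 1 to the remainder.
  remainder -x_2^2 + 1 ≠ 0; add g_3 = -x_2^2 + 1 to the basis.

S(f_1,g_3): lcm = x_1x_2^2. S = -x_2^3 + x_1x_2 + x_2^2 + x_1 - x_2.
  leading term x_2^3: subtract (x_2)·g_3 from -x_2^3 + x_1x_2 + x_2^2 + x_1 - x_2 → x_1x_2 + x_2^2 + x_1 + x_2
  leading term x_1x_2: subtract (-1)·f_1 from x_1x_2 + x_2^2 + x_1 + x_2 → -x_2^2 + 1
  leading term x_2^2: subtract (1)·g_3 from -x_2^2 + 1 → 0
  remainder 0.

S(f_2,g_3): leading monomials are coprime, so the S-polynomial reduces to 0 (Buchberger's first criterion).
Every S-polynomial of the final basis reduces to 0, so we have a Gröbner basis.
Inter-reduce: drop elements whose leading term is divisible by another's, tail-reduce, and make monic.
Reduced Gröbner basis: {x_1^2 + x_1 + x_2 - 1, x_1x_2 + x_1 + x_2 + 1, x_2^2 - 1}.

Buchberger on the second generating set:
h_1 = -x_1^2 + x_1x_2 - 1, LT = x_1^2.
h_2 = x_1^2 - x_2^2 + x_1 - x_2 - 1, LT = x_1^2.

S(h_1,h_2): lcm = x_1^2. S = -x_1x_2 + x_2^2 - x_1 + x_2 - 1.
  leading term x_1x_2: no divisor's leading term divides it; move -x_1x_2 to the remainder.
  leading term x_2^2: no divisor's leading term divides it; move x_2^2 to the remainder.
  leading term x_1: no divisor's leading term divides it; move -x_1 to the remainder.
  leading term x_2: no divisor's leading term divides it; move x_2 to the remainder.
  leading term 1: no divisor's leading term divides it; move -1 to the remainder.
  remainder -x_1x_2 + x_2^2 - x_1 + x_2 - 1 ≠ 0; add k_3 = -x_1x_2 + x_2^2 - x_1 + x_2 - 1 to the basis.

S(h_1,k_3): lcm = x_1^2x_2. S = -x_1^2 + x_1x_2 - x_1 + x_2.
  leading term x_1^2: subtract (1)·h_1 from -x_1^2 + x_1x_2 - x_1 + x_2 → -x_1 + x_2 + 1
  leading term x_1: no divisor's leading term divides it; move -x_1 to the remainder.
  leading term x_2: no divisor's leading term divides it; move x_2 to the remainder.
  leading term 1: no divisor's leading term divides it; move 1 to the remainder.
  remainder -x_1 + x_2 + 1 ≠ 0; add k_4 = -x_1 + x_2 + 1 to the basis.

S(h_2,k_3): lcm = x_1^2x_2. S = x_1x_2^2 - x_2^3 - x_1^2 - x_1x_2 - x_2^2 - x_1 - x_2.
  leading term x_1x_2^2: subtract (-x_2)·k_3 from x_1x_2^2 - x_2^3 - x_1^2 - x_1x_2 - x_2^2 - x_1 - x_2 → -x_1^2 + x_1x_2 - x_1 + x_2
  leading term x_1^2: subtract (1)·h_1 from -x_1^2 + x_1x_2 - x_1 + x_2 → -x_1 + x_2 + 1
  leading term x_1: subtract (1)·k_4 from -x_1 + x_2 + 1 → 0
  remainder 0.

S(h_1,k_4): lcm = x_1^2. S = x_1 + 1.
  leading term x_1: subtract (-1)·k_4 from x_1 + 1 → x_2 - 1
  leading term x_2: no divisor's leading term divides it; move x_2 to the remainder.
  leading term 1: no divisor's leading term divides it; move -1 to the remainder.
  remainder x_2 - 1 ≠ 0; add k_5 = x_2 - 1 to the basis.

S(h_2,k_4): lcm = x_1^2. S = x_1x_2 - x_2^2 - x_1 - x_2 - 1.
  leading term x_1x_2: subtract (-1)·k_3 from x_1x_2 - x_2^2 - x_1 - x_2 - 1 → x_1 + 1
  leading term x_1: subtract (-1)·k_4 from x_1 + 1 → x_2 - 1
  leading term x_2: subtract (1)·k_5 from x_2 - 1 → 0
  remainder 0.

S(k_3,k_4): lcm = x_1x_2. S = x_1 + 1.
  leading term x_1: subtract (-1)·k_4 from x_1 + 1 → x_2 - 1
  leading term x_2: subtract (1)·k_5 from x_2 - 1 → 0
  remainder 0.

S(h_1,k_5): leading monomials are coprime, so the S-polynomial reduces to 0 (Buchberger's first criterion).
S(h_2,k_5): leading monomials are coprime, so the S-polynomial reduces to 0 (Buchberger's first criterion).
S(k_3,k_5): lcm = x_1x_2. S = -x_2^2 - x_1 - x_2 + 1.
  leading term x_2^2: subtract (-x_2)·k_5 from -x_2^2 - x_1 - x_2 + 1 → -x_1 + x_2 + 1
  leading term x_1: subtract (1)·k_4 from -x_1 + x_2 + 1 → 0
  remainder 0.

S(k_4,k_5): leading monomials are coprime, so the S-polynomial reduces to 0 (Buchberger's first criterion).
Every S-polynomial of the final basis reduces to 0, so we have a Gröbner basis.
Inter-reduce: drop elements whose leading term is divisible by another's, tail-reduce, and make monic.
Reduced Gröbner basis: {x_1 + 1, x_2 - 1}.

Since the reduced bases disagree, the two ideals are not the same.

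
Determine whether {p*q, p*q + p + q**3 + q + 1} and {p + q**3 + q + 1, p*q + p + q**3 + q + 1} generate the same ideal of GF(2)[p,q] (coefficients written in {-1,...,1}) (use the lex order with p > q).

Yes, the ideals are equal.

Equality of ideals is decidable: compute both reduced Gröbner bases (unique for the ordering) and check whether they agree.
Buchberger on the first generating set:
f_1 = p*q, LT = p*q.
f_2 = p*q + p + q**3 + q + 1, LT = p*q.

S(f_1,f_2): lcm = p*q. S = p + q**3 + q + 1.
  leading term p: no divisor's leading term divides it; move p to the remainder.
  leading term q**3: no divisor's leading term divides it; move q**3 to the remainder.
  leading term q: no divisor's leading term divides it; move q to the remainder.
  leading term 1: no divisor's leading term divides it; move 1 to the remainder.
  remainder p + q**3 + q + 1 ≠ 0; add g_3 = p + q**3 + q + 1 to the basis.

S(f_1,g_3): lcm = p*q. S = q**4 + q**2 + q.
  leading term q**4: no divisor's leading term divides it; move q**4 to the remainder.
  leading term q**2: no divisor's leading term divides it; move q**2 to the remainder.
  leading term q: no divisor's leading term divides it; move q to the remainder.
  remainder q**4 + q**2 + q ≠ 0; add g_4 = q**4 + q**2 + q to the basis.

S(f_2,g_3): lcm = p*q. S = p + q**4 + q**3 + q**2 + 1.
  leading term p: subtract (1)·g_3 from p + q**4 + q**3 + q**2 + 1 → q**4 + q**2 + q
  leading term q**4: subtract (1)·g_4 from q**4 + q**2 + q → 0
  remainder 0.

S(f_1,g_4): lcm = p*q**4. S = p*q**2 + p*q.
  leading term p*q**2: subtract (q)·f_1 from p*q**2 + p*q → p*q
  leading term p*q: subtract (1)·f_1 from p*q → 0
  remainder 0.

S(f_2,g_4): lcm = p*q**4. S = p*q**3 + p*q**2 + p*q + q**6 + q**4 + q**3.
  leading term p*q**3: subtract (q**2)·f_1 from p*q**3 + p*q**2 + p*q + q**6 + q**4 + q**3 → p*q**2 + p*q + q**6 + q**4 + q**3
  leading term p*q**2: subtract (q)·f_1 from p*q**2 + p*q + q**6 + q**4 + q**3 → p*q + q**6 + q**4 + q**3
  leading term p*q: subtract (1)·f_1 from p*q + q**6 + q**4 + q**3 → q**6 + q**4 + q**3
  leading term q**6: subtract (q**2)·g_4 from q**6 + q**4 + q**3 → 0
  remainder 0.

S(g_3,g_4): leading monomials are coprime, so the S-polynomial reduces to 0 (Buchberger's first criterion).
Every S-polynomial of the final basis reduces to 0, so we have a Gröbner basis.
Inter-reduce: drop elements whose leading term is divisible by another's, tail-reduce, and make monic.
Reduced Gröbner basis: {p + q**3 + q + 1, q**4 + q**2 + q}.

Buchberger on the second generating set:
h_1 = p + q**3 + q + 1, LT = p.
h_2 = p*q + p + q**3 + q + 1, LT = p*q.

S(h_1,h_2): lcm = p*q. S = p + q**4 + q**3 + q**2 + 1.
  leading term p: subtract (1)·h_1 from p + q**4 + q**3 + q**2 + 1 → q**4 + q**2 + q
  leading term q**4: no divisor's leading term divides it; move q**4 to the remainder.
  leading term q**2: no divisor's leading term divides it; move q**2 to the remainder.
  leading term q: no divisor's leading term divides it; move q to the remainder.
  remainder q**4 + q**2 + q ≠ 0; add k_3 = q**4 + q**2 + q to the basis.

S(h_1,k_3): leading monomials are coprime, so the S-polynomial reduces to 0 (Buchberger's first criterion).
S(h_2,k_3): lcm = p*q**4. S = p*q**3 + p*q**2 + p*q + q**6 + q**4 + q**3.
  leading term p*q**3: subtract (q**3)·h_1 from p*q**3 + p*q**2 + p*q + q**6 + q**4 + q**3 → p*q**2 + p*q
  leading term p*q**2: subtract (q**2)·h_1 from p*q**2 + p*q → p*q + q**5 + q**3 + q**2
  leading term p*q: subtract (q)·h_1 from p*q + q**5 + q**3 + q**2 → q**5 + q**4 + q**3 + q
  leading term q**5: subtract (q)·k_3 from q**5 + q**4 + q**3 + q → q**4 + q**2 + q
  leading term q**4: subtract (1)·k_3 from q**4 + q**2 + q → 0
  remainder 0.

Every S-polynomial of the final basis reduces to 0, so we have a Gröbner basis.
Inter-reduce: drop elements whose leading term is divisible by another's, tail-reduce, and make monic.
Reduced Gröbner basis: {p + q**3 + q + 1, q**4 + q**2 + q}.

The two bases agree; hence the ideals are identical.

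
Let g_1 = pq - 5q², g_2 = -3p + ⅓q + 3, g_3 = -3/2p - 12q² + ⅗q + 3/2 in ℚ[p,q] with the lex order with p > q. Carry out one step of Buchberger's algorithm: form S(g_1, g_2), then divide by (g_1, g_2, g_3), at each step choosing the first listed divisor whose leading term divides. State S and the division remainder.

S(g_1, g_2) = -44/9q² + q; remainder on division = -44/9q² + q.

lcm(LM(g_1), LM(g_2)) = pq.
S = (lcm/LT(g_1))·g_1 − (lcm/LT(g_2))·g_2 = -44/9q² + q.
Reduce S modulo (g_1, g_2, g_3) in that order:
  leading term q²: no divisor's leading term divides it; move -44/9q² to the remainder.
  leading term q: no divisor's leading term divides it; move q to the remainder.
The remainder -44/9q² + q is nonzero, so it would be added as the next basis element.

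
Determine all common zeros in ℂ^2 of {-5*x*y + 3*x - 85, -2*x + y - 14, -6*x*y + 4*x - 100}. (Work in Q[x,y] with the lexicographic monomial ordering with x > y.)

Compute a lex Gröbner basis by Buchberger's algorithm.
f_1 = -5*x*y + 3*x - 85, LT = x*y.
f_2 = -2*x + y - 14, LT = x.
f_3 = -6*x*y + 4*x - 100, LT = x*y.

S(f_1,f_2): lcm = x*y. S = -3/5*x + 1/2*y**2 - 7*y + 17.
  reduce S modulo (f_1, f_2, f_3):
  remainder 1/2*y**2 - 73/10*y + 106/5 ≠ 0; add h_4 = 1/2*y**2 - 73/10*y + 106/5 to the basis.

S(f_1,f_3): lcm = x*y. S = 1/15*x + 1/3.
  reduce S modulo (f_1, f_2, f_3, h_4):
  remainder 1/30*y - 2/15 ≠ 0; add h_5 = 1/30*y - 2/15 to the basis.

The other S-polynomials (S(f_2,f_3), S(f_1,h_4), S(f_2,h_4), S(f_3,h_4), S(f_1,h_5), S(f_2,h_5), S(f_3,h_5), S(h_4,h_5)) all reduce to 0 modulo the current basis, so we have a Gröbner basis.
Inter-reduce: drop elements whose leading term is divisible by another's, tail-reduce, and make monic.
Reduced Gröbner basis: {x + 5, y - 4}.

From the last basis element, y - 4 = 0, so y takes values in {4}. Each choice, substituted upward through the basis, yields the corresponding point(s) of the solution set.
  y = 4: the earlier basis element becomes x + 5 = 0, giving x = -5 — point (-5, 4).

{(-5, 4)}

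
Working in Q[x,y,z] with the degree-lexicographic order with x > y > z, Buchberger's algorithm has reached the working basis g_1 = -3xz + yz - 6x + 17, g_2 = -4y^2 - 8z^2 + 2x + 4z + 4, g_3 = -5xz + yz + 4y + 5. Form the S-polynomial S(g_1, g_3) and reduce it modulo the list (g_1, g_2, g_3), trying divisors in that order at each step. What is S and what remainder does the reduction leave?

S(g_1, g_3) = -2/15yz + 2x + 4/5y - 14/3; remainder on division = -2/15yz + 2x + 4/5y - 14/3.

lcm(LM(g_1), LM(g_3)) = xz.
S = (lcm/LT(g_1))·g_1 − (lcm/LT(g_3))·g_3 = -2/15yz + 2x + 4/5y - 14/3.
Reduce S modulo (g_1, g_2, g_3) in that order:
  leading term yz: no divisor's leading term divides it; move -2/15yz to the remainder.
  leading term x: no divisor's leading term divides it; move 2x to the remainder.
  leading term y: no divisor's leading term divides it; move 4/5y to the remainder.
  leading term 1: no divisor's leading term divides it; move -14/3 to the remainder.
The remainder -2/15yz + 2x + 4/5y - 14/3 is nonzero, so it would be added as the next basis element.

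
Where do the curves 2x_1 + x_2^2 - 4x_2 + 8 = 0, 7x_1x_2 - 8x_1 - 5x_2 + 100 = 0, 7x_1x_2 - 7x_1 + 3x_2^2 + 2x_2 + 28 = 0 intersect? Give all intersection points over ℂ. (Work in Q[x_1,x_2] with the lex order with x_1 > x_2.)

{(-4, 4)}

Compute a lex Gröbner basis by Buchberger's algorithm.
f_1 = 2x_1 + x_2^2 - 4x_2 + 8, LT = x_1.
f_2 = 7x_1x_2 - 8x_1 - 5x_2 + 100, LT = x_1x_2.
f_3 = 7x_1x_2 - 7x_1 + 3x_2^2 + 2x_2 + 28, LT = x_1x_2.

S(f_1,f_2): lcm = x_1x_2. S = 8/7x_1 + 1/2x_2^3 - 2x_2^2 + 33/7x_2 - 100/7.
  reduce S modulo (f_1, f_2, f_3):
  remainder 1/2x_2^3 - 18/7x_2^2 + 7x_2 - 132/7 ≠ 0; add h_4 = 1/2x_2^3 - 18/7x_2^2 + 7x_2 - 132/7 to the basis.

S(f_1,f_3): lcm = x_1x_2. S = x_1 + 1/2x_2^3 - 17/7x_2^2 + 26/7x_2 - 4.
  reduce S modulo (f_1, f_2, f_3, h_4):
  remainder -5/14x_2^2 - 9/7x_2 + 76/7 ≠ 0; add h_5 = -5/14x_2^2 - 9/7x_2 + 76/7 to the basis.

S(f_3,h_4): lcm = x_1x_2^3. S = 29/7x_1x_2^2 - 14x_1x_2 + 264/7x_1 + 3/7x_2^4 + 2/7x_2^3 + 4x_2^2.
  reduce S modulo (f_1, f_2, f_3, h_4, h_5):
  remainder -53112/1715x_2 + 212448/1715 ≠ 0; add h_6 = -53112/1715x_2 + 212448/1715 to the basis.

The other S-polynomials (S(f_2,f_3), S(f_1,h_4), S(f_2,h_4), S(f_1,h_5), S(f_2,h_5), S(f_3,h_5), S(h_4,h_5), S(f_1,h_6), S(f_2,h_6), S(f_3,h_6), S(h_4,h_6), S(h_5,h_6)) all reduce to 0 modulo the current basis, so we have a Gröbner basis.
Inter-reduce: drop elements whose leading term is divisible by another's, tail-reduce, and make monic.
Reduced Gröbner basis: {x_1 + 4, x_2 - 4}.

Since the basis is lex-ordered, x_2 - 4 is univariate in x_2. Its roots are {4}. Back-substituting each root into the other basis elements fixes the other coordinates.
  x_2 = 4: the earlier basis element becomes x_1 + 4 = 0, giving x_1 = -4 — point (-4, 4).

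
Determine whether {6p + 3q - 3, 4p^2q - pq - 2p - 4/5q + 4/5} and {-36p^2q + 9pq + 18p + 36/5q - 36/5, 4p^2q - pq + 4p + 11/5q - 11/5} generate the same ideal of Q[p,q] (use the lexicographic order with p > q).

Yes, the ideals are equal.

Since reduced Gröbner bases are canonical representatives of ideals under a given ordering, it suffices to compute and compare them.
Buchberger on the first generating set:
f_1 = 6p + 3q - 3, LT = p.
f_2 = 4p^2q - pq - 2p - 4/5q + 4/5, LT = p^2q.

S(f_1,f_2): lcm = p^2q. S = 1/2pq^2 - 1/4pq + 1/2p + 1/5q - 1/5.
  leading term pq^2: subtract (1/12q^2)·f_1 from 1/2pq^2 - 1/4pq + 1/2p + 1/5q - 1/5 → -1/4pq + 1/2p - 1/4q^3 + 1/4q^2 + 1/5q - 1/5
  leading term pq: subtract (-1/24q)·f_1 from -1/4pq + 1/2p - 1/4q^3 + 1/4q^2 + 1/5q - 1/5 → 1/2p - 1/4q^3 + 3/8q^2 + 3/40q - 1/5
  leading term p: subtract (1/12)·f_1 from 1/2p - 1/4q^3 + 3/8q^2 + 3/40q - 1/5 → -1/4q^3 + 3/8q^2 - 7/40q + 1/20
  leading term q^3: no divisor's leading term divides it; move -1/4q^3 to the remainder.
  leading term q^2: no divisor's leading term divides it; move 3/8q^2 to the remainder.
  leading term q: no divisor's leading term divides it; move -7/40q to the remainder.
  leading term 1: no divisor's leading term divides it; move 1/20 to the remainder.
  remainder -1/4q^3 + 3/8q^2 - 7/40q + 1/20 ≠ 0; add g_3 = -1/4q^3 + 3/8q^2 - 7/40q + 1/20 to the basis.

The other S-polynomials (S(f_1,g_3), S(f_2,g_3)) all reduce to 0 modulo the current basis, so we have a Gröbner basis.
Inter-reduce: drop elements whose leading term is divisible by another's, tail-reduce, and make monic.
Reduced Gröbner basis: {p + 1/2q - 1/2, q^3 - 3/2q^2 + 7/10q - 1/5}.

Buchberger on the second generating set:
h_1 = -36p^2q + 9pq + 18p + 36/5q - 36/5, LT = p^2q.
h_2 = 4p^2q - pq + 4p + 11/5q - 11/5, LT = p^2q.

S(h_1,h_2): lcm = p^2q. S = -3/2p - 3/4q + 3/4.
  leading term p: no divisor's leading term divides it; move -3/2p to the remainder.
  leading term q: no divisor's leading term divides it; move -3/4q to the remainder.
  leading term 1: no divisor's leading term divides it; move 3/4 to the remainder.
  remainder -3/2p - 3/4q + 3/4 ≠ 0; add k_3 = -3/2p - 3/4q + 3/4 to the basis.

S(h_1,k_3): lcm = p^2q. S = -1/2pq^2 + 1/4pq - 1/2p - 1/5q + 1/5.
  leading term pq^2: subtract (1/3q^2)·k_3 from -1/2pq^2 + 1/4pq - 1/2p - 1/5q + 1/5 → 1/4pq - 1/2p + 1/4q^3 - 1/4q^2 - 1/5q + 1/5
  leading term pq: subtract (-1/6q)·k_3 from 1/4pq - 1/2p + 1/4q^3 - 1/4q^2 - 1/5q + 1/5 → -1/2p + 1/4q^3 - 3/8q^2 - 3/40q + 1/5
  leading term p: subtract (1/3)·k_3 from -1/2p + 1/4q^3 - 3/8q^2 - 3/40q + 1/5 → 1/4q^3 - 3/8q^2 + 7/40q - 1/20
  leading term q^3: no divisor's leading term divides it; move 1/4q^3 to the remainder.
  leading term q^2: no divisor's leading term divides it; move -3/8q^2 to the remainder.
  leading term q: no divisor's leading term divides it; move 7/40q to the remainder.
  leading term 1: no divisor's leading term divides it; move -1/20 to the remainder.
  remainder 1/4q^3 - 3/8q^2 + 7/40q - 1/20 ≠ 0; add k_4 = 1/4q^3 - 3/8q^2 + 7/40q - 1/20 to the basis.

The other S-polynomials (S(h_2,k_3), S(h_1,k_4), S(h_2,k_4), S(k_3,k_4)) all reduce to 0 modulo the current basis, so we have a Gröbner basis.
Inter-reduce: drop elements whose leading term is divisible by another's, tail-reduce, and make monic.
Reduced Gröbner basis: {p + 1/2q - 1/2, q^3 - 3/2q^2 + 7/10q - 1/5}.

Same reduced basis, so the two generating sets span the same ideal.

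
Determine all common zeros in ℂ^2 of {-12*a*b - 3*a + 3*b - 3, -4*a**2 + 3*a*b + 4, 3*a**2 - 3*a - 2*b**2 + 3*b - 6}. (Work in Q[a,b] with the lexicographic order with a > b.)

Compute a lex Gröbner basis by Buchberger's algorithm.
f_1 = -12*a*b - 3*a + 3*b - 3, LT = a*b.
f_2 = -4*a**2 + 3*a*b + 4, LT = a**2.
f_3 = 3*a**2 - 3*a - 2*b**2 + 3*b - 6, LT = a**2.

S(f_1,f_2): lcm = a**2*b. S = 1/4*a**2 + 3/4*a*b**2 - 1/4*a*b + 1/4*a + b.
  leading term a**2: subtract (-1/16)·f_2 from 1/4*a**2 + 3/4*a*b**2 - 1/4*a*b + 1/4*a + b → 3/4*a*b**2 - 1/16*a*b + 1/4*a + b + 1/4
  leading term a*b**2: subtract (-1/16*b)·f_1 from 3/4*a*b**2 - 1/16*a*b + 1/4*a + b + 1/4 → -1/4*a*b + 1/4*a + 3/16*b**2 + 13/16*b + 1/4
  leading term a*b: subtract (1/48)·f_1 from -1/4*a*b + 1/4*a + 3/16*b**2 + 13/16*b + 1/4 → 5/16*a + 3/16*b**2 + 3/4*b + 5/16
  leading term a: no divisor's leading term divides it; move 5/16*a to the remainder.
  leading term b**2: no divisor's leading term divides it; move 3/16*b**2 to the remainder.
  leading term b: no divisor's leading term divides it; move 3/4*b to the remainder.
  leading term 1: no divisor's leading term divides it; move 5/16 to the remainder.
  remainder 5/16*a + 3/16*b**2 + 3/4*b + 5/16 ≠ 0; add h_4 = 5/16*a + 3/16*b**2 + 3/4*b + 5/16 to the basis.

S(f_1,f_3): lcm = a**2*b. S = 1/4*a**2 + 3/4*a*b + 1/4*a + 2/3*b**3 - b**2 + 2*b.
  leading term a**2: subtract (-1/16)·f_2 from 1/4*a**2 + 3/4*a*b + 1/4*a + 2/3*b**3 - b**2 + 2*b → 15/16*a*b + 1/4*a + 2/3*b**3 - b**2 + 2*b + 1/4
  leading term a*b: subtract (-5/64)·f_1 from 15/16*a*b + 1/4*a + 2/3*b**3 - b**2 + 2*b + 1/4 → 1/64*a + 2/3*b**3 - b**2 + 143/64*b + 1/64
  leading term a: subtract (1/20)·h_4 from 1/64*a + 2/3*b**3 - b**2 + 143/64*b + 1/64 → 2/3*b**3 - 323/320*b**2 + 703/320*b
  leading term b**3: no divisor's leading term divides it; move 2/3*b**3 to the remainder.
  leading term b**2: no divisor's leading term divides it; move -323/320*b**2 to the remainder.
  leading term b: no divisor's leading term divides it; move 703/320*b to the remainder.
  remainder 2/3*b**3 - 323/320*b**2 + 703/320*b ≠ 0; add h_5 = 2/3*b**3 - 323/320*b**2 + 703/320*b to the basis.

S(f_2,f_3): lcm = a**2. S = -3/4*a*b + a + 2/3*b**2 - b + 1.
  leading term a*b: subtract (1/16)·f_1 from -3/4*a*b + a + 2/3*b**2 - b + 1 → 19/16*a + 2/3*b**2 - 19/16*b + 19/16
  leading term a: subtract (19/5)·h_4 from 19/16*a + 2/3*b**2 - 19/16*b + 19/16 → -11/240*b**2 - 323/80*b
  leading term b**2: no divisor's leading term divides it; move -11/240*b**2 to the remainder.
  leading term b: no divisor's leading term divides it; move -323/80*b to the remainder.
  remainder -11/240*b**2 - 323/80*b ≠ 0; add h_6 = -11/240*b**2 - 323/80*b to the basis.

S(f_1,h_4): lcm = a*b. S = 1/4*a - 3/5*b**3 - 12/5*b**2 - 5/4*b + 1/4.
  leading term a: subtract (4/5)·h_4 from 1/4*a - 3/5*b**3 - 12/5*b**2 - 5/4*b + 1/4 → -3/5*b**3 - 51/20*b**2 - 37/20*b
  leading term b**3: subtract (-9/10)·h_5 from -3/5*b**3 - 51/20*b**2 - 37/20*b → -11067/3200*b**2 + 407/3200*b
  leading term b**2: subtract (33201/440)·h_6 from -11067/3200*b**2 + 407/3200*b → 26821/88*b
  leading term b: no divisor's leading term divides it; move 26821/88*b to the remainder.
  remainder 26821/88*b ≠ 0; add h_7 = 26821/88*b to the basis.

The other S-polynomials (S(f_2,h_4), S(f_3,h_4), S(f_1,h_5), S(f_2,h_5), S(f_3,h_5), S(h_4,h_5), S(f_1,h_6), S(f_2,h_6), S(f_3,h_6), S(h_4,h_6), S(h_5,h_6), S(f_1,h_7), S(f_2,h_7), S(f_3,h_7), S(h_4,h_7), S(h_5,h_7), S(h_6,h_7)) all reduce to 0 modulo the current basis, so we have a Gröbner basis.
Inter-reduce: drop elements whose leading term is divisible by another's, tail-reduce, and make monic.
Reduced Gröbner basis: {a + 1, b}.

From the last basis element, b = 0, so b takes values in {0}. Each choice, substituted upward through the basis, yields the corresponding point(s) of the solution set.
  b = 0: the earlier basis element becomes a + 1 = 0, giving a = -1 — point (-1, 0).
Substituting each solution back into the original system confirms all equations vanish.

{(-1, 0)}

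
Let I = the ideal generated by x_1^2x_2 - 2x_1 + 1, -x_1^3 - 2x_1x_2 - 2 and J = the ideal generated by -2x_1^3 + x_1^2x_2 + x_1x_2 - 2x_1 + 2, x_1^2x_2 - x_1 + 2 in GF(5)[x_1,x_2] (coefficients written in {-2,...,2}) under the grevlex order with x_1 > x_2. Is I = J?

No, the ideals differ.

Since reduced Gröbner bases are canonical representatives of ideals under a given ordering, it suffices to compute and compare them.
Buchberger on the first generating set:
f_1 = x_1^2x_2 - 2x_1 + 1, LT = x_1^2x_2.
f_2 = -x_1^3 - 2x_1x_2 - 2, LT = x_1^3.

S(f_1,f_2): lcm = x_1^3x_2. S = -2x_1x_2^2 - 2x_1^2 + x_1 - 2x_2.
  leading term x_1x_2^2: no divisor's leading term divides it; move -2x_1x_2^2 to the remainder.
  leading term x_1^2: no divisor's leading term divides it; move -2x_1^2 to the remainder.
  leading term x_1: no divisor's leading term divides it; move x_1 to the remainder.
  leading term x_2: no divisor's leading term divides it; move -2x_2 to the remainder.
  remainder -2x_1x_2^2 - 2x_1^2 + x_1 - 2x_2 ≠ 0; add g_3 = -2x_1x_2^2 - 2x_1^2 + x_1 - 2x_2 to the basis.

S(f_1,g_3): lcm = x_1^2x_2^2. S = -x_1^3 - 2x_1^2 + 2x_1x_2 + x_2.
  leading term x_1^3: subtract (1)·f_2 from -x_1^3 - 2x_1^2 + 2x_1x_2 + x_2 → -2x_1^2 - x_1x_2 + x_2 + 2
  leading term x_1^2: no divisor's leading term divides it; move -2x_1^2 to the remainder.
  leading term x_1x_2: no divisor's leading term divides it; move -x_1x_2 to the remainder.
  leading term x_2: no divisor's leading term divides it; move x_2 to the remainder.
  leading term 1: no divisor's leading term divides it; move 2 to the remainder.
  remainder -2x_1^2 - x_1x_2 + x_2 + 2 ≠ 0; add g_4 = -2x_1^2 - x_1x_2 + x_2 + 2 to the basis.

S(f_1,g_4): lcm = x_1^2x_2. S = 2x_1x_2^2 - 2x_2^2 - 2x_1 + x_2 + 1.
  leading term x_1x_2^2: subtract (-1)·g_3 from 2x_1x_2^2 - 2x_2^2 - 2x_1 + x_2 + 1 → -2x_1^2 - 2x_2^2 - x_1 - x_2 + 1
  leading term x_1^2: subtract (1)·g_4 from -2x_1^2 - 2x_2^2 - x_1 - x_2 + 1 → x_1x_2 - 2x_2^2 - x_1 - 2x_2 - 1
  leading term x_1x_2: no divisor's leading term divides it; move x_1x_2 to the remainder.
  leading term x_2^2: no divisor's leading term divides it; move -2x_2^2 to the remainder.
  leading term x_1: no divisor's leading term divides it; move -x_1 to the remainder.
  leading term x_2: no divisor's leading term divides it; move -2x_2 to the remainder.
  leading term 1: no divisor's leading term divides it; move -1 to the remainder.
  remainder x_1x_2 - 2x_2^2 - x_1 - 2x_2 - 1 ≠ 0; add g_5 = x_1x_2 - 2x_2^2 - x_1 - 2x_2 - 1 to the basis.

S(g_3,g_4): lcm = x_1^2x_2^2. S = 2x_1x_2^3 + x_1^3 - 2x_2^3 + 2x_1^2 + x_1x_2 + x_2^2.
  leading term x_1x_2^3: subtract (-x_2)·g_3 from 2x_1x_2^3 + x_1^3 - 2x_2^3 + 2x_1^2 + x_1x_2 + x_2^2 → x_1^3 - 2x_1^2x_2 - 2x_2^3 + 2x_1^2 + 2x_1x_2 - x_2^2
  leading term x_1^3: subtract (-1)·f_2 from x_1^3 - 2x_1^2x_2 - 2x_2^3 + 2x_1^2 + 2x_1x_2 - x_2^2 → -2x_1^2x_2 - 2x_2^3 + 2x_1^2 - x_2^2 - 2
  leading term x_1^2x_2: subtract (-2)·f_1 from -2x_1^2x_2 - 2x_2^3 + 2x_1^2 - x_2^2 - 2 → -2x_2^3 + 2x_1^2 - x_2^2 + x_1
  leading term x_2^3: no divisor's leading term divides it; move -2x_2^3 to the remainder.
  leading term x_1^2: subtract (-1)·g_4 from 2x_1^2 - x_2^2 + x_1 → -x_1x_2 - x_2^2 + x_1 + x_2 + 2
  leading term x_1x_2: subtract (-1)·g_5 from -x_1x_2 - x_2^2 + x_1 + x_2 + 2 → 2x_2^2 - x_2 + 1
  leading term x_2^2: no divisor's leading term divides it; move 2x_2^2 to the remainder.
  leading term x_2: no divisor's leading term divides it; move -x_2 to the remainder.
  leading term 1: no divisor's leading term divides it; move 1 to the remainder.
  remainder -2x_2^3 + 2x_2^2 - x_2 + 1 ≠ 0; add g_6 = -2x_2^3 + 2x_2^2 - x_2 + 1 to the basis.

The other S-polynomials (S(f_2,g_3), S(f_2,g_4), S(f_1,g_5), S(f_2,g_5), S(g_3,g_5), S(g_4,g_5), S(f_1,g_6), S(f_2,g_6), S(g_3,g_6), S(g_4,g_6), S(g_5,g_6)) all reduce to 0 modulo the current basis, so we have a Gröbner basis.
Inter-reduce: drop elements whose leading term is divisible by another's, tail-reduce, and make monic.
Reduced Gröbner basis: {x_2^3 - x_2^2 - 2x_2 + 2, x_1^2 + x_2^2 - 2x_1 - 2x_2 + 2, x_1x_2 - 2x_2^2 - x_1 - 2x_2 - 1}.

Buchberger on the second generating set:
h_1 = -2x_1^3 + x_1^2x_2 + x_1x_2 - 2x_1 + 2, LT = x_1^3.
h_2 = x_1^2x_2 - x_1 + 2, LT = x_1^2x_2.

S(h_1,h_2): lcm = x_1^3x_2. S = 2x_1^2x_2^2 + 2x_1x_2^2 + x_1^2 + x_1x_2 - 2x_1 - x_2.
  leading term x_1^2x_2^2: subtract (2x_2)·h_2 from 2x_1^2x_2^2 + 2x_1x_2^2 + x_1^2 + x_1x_2 - 2x_1 - x_2 → 2x_1x_2^2 + x_1^2 - 2x_1x_2 - 2x_1
  leading term x_1x_2^2: no divisor's leading term divides it; move 2x_1x_2^2 to the remainder.
  leading term x_1^2: no divisor's leading term divides it; move x_1^2 to the remainder.
  leading term x_1x_2: no divisor's leading term divides it; move -2x_1x_2 to the remainder.
  leading term x_1: no divisor's leading term divides it; move -2x_1 to the remainder.
  remainder 2x_1x_2^2 + x_1^2 - 2x_1x_2 - 2x_1 ≠ 0; add k_3 = 2x_1x_2^2 + x_1^2 - 2x_1x_2 - 2x_1 to the basis.

S(h_2,k_3): lcm = x_1^2x_2^2. S = 2x_1^3 + x_1^2x_2 + x_1^2 - x_1x_2 + 2x_2.
  leading term x_1^3: subtract (-1)·h_1 from 2x_1^3 + x_1^2x_2 + x_1^2 - x_1x_2 + 2x_2 → 2x_1^2x_2 + x_1^2 - 2x_1 + 2x_2 + 2
  leading term x_1^2x_2: subtract (2)·h_2 from 2x_1^2x_2 + x_1^2 - 2x_1 + 2x_2 + 2 → x_1^2 + 2x_2 - 2
  leading term x_1^2: no divisor's leading term divides it; move x_1^2 to the remainder.
  leading term x_2: no divisor's leading term divides it; move 2x_2 to the remainder.
  leading term 1: no divisor's leading term divides it; move -2 to the remainder.
  remainder x_1^2 + 2x_2 - 2 ≠ 0; add k_4 = x_1^2 + 2x_2 - 2 to the basis.

S(h_2,k_4): lcm = x_1^2x_2. S = -2x_2^2 - x_1 + 2x_2 + 2.
  leading term x_2^2: no divisor's leading term divides it; move -2x_2^2 to the remainder.
  leading term x_1: no divisor's leading term divides it; move -x_1 to the remainder.
  leading term x_2: no divisor's leading term divides it; move 2x_2 to the remainder.
  leading term 1: no divisor's leading term divides it; move 2 to the remainder.
  remainder -2x_2^2 - x_1 + 2x_2 + 2 ≠ 0; add k_5 = -2x_2^2 - x_1 + 2x_2 + 2 to the basis.

The other S-polynomials (S(h_1,k_3), S(h_1,k_4), S(k_3,k_4), S(h_1,k_5), S(h_2,k_5), S(k_3,k_5), S(k_4,k_5)) all reduce to 0 modulo the current basis, so we have a Gröbner basis.
Inter-reduce: drop elements whose leading term is divisible by another's, tail-reduce, and make monic.
Reduced Gröbner basis: {x_1^2 + 2x_2 - 2, x_2^2 - 2x_1 - x_2 - 1}.

These differ, so the ideals are not equal.
The choice of monomial ordering does not affect the verdict — as long as both bases are computed under the same ordering, their equality decides ideal equality.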